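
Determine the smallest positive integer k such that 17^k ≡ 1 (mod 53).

26

By Lagrange's theorem, ord_53(17) divides φ(53) = 53 − 1 = 52 = 2^2 · 13.
Divisors of 52: 1, 2, 4, 13, 26, 52.
Compute 17^d (mod 53) for the divisors d until we hit 1:
17^1 ≡ 17 (mod 53)
17^2 ≡ 24 (mod 53)
17^4 ≡ 46 (mod 53)
17^13 ≡ 52 (mod 53)
17^26 ≡ 1 (mod 53) ✓
Therefore the multiplicative order of 17 modulo 53 is 26.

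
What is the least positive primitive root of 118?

11

φ(118) = φ(2)·φ(59) = 1·58 = 58 = 2 · 29.
Test candidates g = 2, 3, … against the prime factors q ∈ {2, 29} of φ(118): g is a generator iff g^(58/q) ≢ 1 for every such q.
g = 2: gcd(2, 118) = 2 > 1, not a unit — skip.
g = 3: 3^29 ≡ 1 — hits 1, so not a primitive root.
g = 4: gcd(4, 118) = 2 > 1, not a unit — skip.
g = 5: 5^29 ≡ 1 — hits 1, so not a primitive root.
g = 6: gcd(6, 118) = 2 > 1, not a unit — skip.
g = 7: 7^29 ≡ 1 — hits 1, so not a primitive root.
g = 8: gcd(8, 118) = 2 > 1, not a unit — skip.
g = 9: 9^29 ≡ 1 — hits 1, so not a primitive root.
g = 10: gcd(10, 118) = 2 > 1, not a unit — skip.
g = 11: 11^29 ≡ 117; 11^2 ≡ 3 — none is 1, so 11 is a primitive root.
The smallest primitive root modulo 118 is 11.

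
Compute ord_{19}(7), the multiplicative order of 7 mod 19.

3

ord(7) | φ(19) = 19 − 1 = 18 = 2 · 3^2.
Divisors of 18: 1, 2, 3, 6, 9, 18.
Check 7^d mod 19 for each divisor in increasing order:
7^1 ≡ 7
7^2 ≡ 11
7^3 ≡ 1
The smallest such exponent is 3, so the order of 7 is 3.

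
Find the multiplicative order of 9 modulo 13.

3

Since 9 ∈ (Z/13Z)^×, its order divides φ(13) = 13 − 1 = 12 = 2^2 · 3.
Divisors of 12: 1, 2, 3, 4, 6, 12.
Check 9^d mod 13 for each divisor in increasing order:
9^1 ≡ 9 (mod 13)
9^2 ≡ 3 (mod 13)
9^3 ≡ 1 (mod 13) ✓
So ord_13(9) = 3.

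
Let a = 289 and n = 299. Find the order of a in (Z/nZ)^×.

33

Since 289 ∈ (Z/299Z)^×, its order divides φ(299) = φ(13·23) = (13−1)·(23−1) = 12·22 = 264 = 2^3 · 3 · 11.
Divisors of 264: 1, 2, 3, 4, 6, 8, 11, 12, 22, 24, 33, 44, 66, 88, 132, 264.
Evaluate successive powers at the divisors of 264:
289^1 ≡ 289 (mod 299)
289^2 ≡ 100 (mod 299)
289^3 ≡ 196 (mod 299)
289^4 ≡ 133 (mod 299)
289^6 ≡ 144 (mod 299)
289^8 ≡ 48 (mod 299)
289^11 ≡ 139 (mod 299)
289^12 ≡ 105 (mod 299)
289^22 ≡ 185 (mod 299)
289^24 ≡ 261 (mod 299)
289^33 ≡ 1 (mod 299) ✓
Hence ord(289) = 33.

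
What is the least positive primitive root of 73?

5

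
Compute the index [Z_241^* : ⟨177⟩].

60

Since 177 ∈ (Z/241Z)^×, its order divides φ(241) = 241 − 1 = 240 = 2^4 · 3 · 5.
Divisors of 240: 1, 2, 3, 4, 5, 6, 8, 10, 12, 15, 16, 20, 24, 30, 40, 48, 60, 80, 120, 240.
Check 177^d mod 241 for each divisor in increasing order:
177^1 ≡ 177 (mod 241)
177^2 ≡ 240 (mod 241)
177^3 ≡ 64 (mod 241)
177^4 ≡ 1 (mod 241) ✓
So ord_241(177) = 4, hence |⟨177⟩| = 4.
The index is φ(241) / ord(177) = 240 / 4 = 60.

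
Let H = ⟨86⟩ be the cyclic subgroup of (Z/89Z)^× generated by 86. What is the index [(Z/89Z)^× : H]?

By Lagrange's theorem, ord_89(86) divides φ(89) = 89 − 1 = 88 = 2^3 · 11.
Divisors of 88: 1, 2, 4, 8, 11, 22, 44, 88.
Test each divisor d:
86^1 ≡ 86 (mod 89)
86^2 ≡ 9 (mod 89)
86^4 ≡ 81 (mod 89)
86^8 ≡ 64 (mod 89)
86^11 ≡ 52 (mod 89)
86^22 ≡ 34 (mod 89)
86^44 ≡ 88 (mod 89)
86^88 ≡ 1 (mod 89) ✓
Thus |⟨86⟩| = ord(86) = 88.
Index = |(Z/89Z)^×| / |⟨86⟩| = 88 / 88 = 1.

1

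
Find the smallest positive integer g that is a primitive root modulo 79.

3

φ(79) = 79 − 1 = 78 = 2 · 3 · 13.
g is a primitive root iff g^(78/q) ≢ 1 (mod 79) for each prime q ∈ {2, 3, 13}.
g = 2: 2^39 ≡ 1 — hits 1, so not a primitive root.
g = 3: 3^39 ≡ 78; 3^26 ≡ 23; 3^6 ≡ 18 — none is 1, so 3 is a primitive root.
Hence the least primitive root of 79 is 3.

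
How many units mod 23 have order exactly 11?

10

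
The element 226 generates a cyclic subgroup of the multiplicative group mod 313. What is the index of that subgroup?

2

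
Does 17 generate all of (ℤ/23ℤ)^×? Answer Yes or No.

φ(23) = 23 − 1 = 22 = 2 · 11.
17 is a primitive root mod 23 iff 17^(φ(23)/q) ≢ 1 for every prime q | φ(23), i.e. q ∈ {2, 11}.
17^11 ≡ 22 (mod 23)  [q = 2: ≢ 1 ✓]
17^2 ≡ 13 (mod 23)  [q = 11: ≢ 1 ✓]
All checks pass, so 17 has order 22 and is a primitive root modulo 23.

Yes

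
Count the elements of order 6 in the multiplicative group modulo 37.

2

φ(37) = 37 − 1 = 36 = 2^2 · 3^2.
(Z/37Z)^× is cyclic (|G| = 36); a cyclic group of order m has exactly φ(d) elements of each order d | m, and none otherwise.
6 = 2 · 3 divides 36, and φ(6) = 2.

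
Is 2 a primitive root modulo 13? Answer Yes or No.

Yes

φ(13) = 13 − 1 = 12 = 2^2 · 3.
An element g generates (Z/13Z)^× iff g^(12/q) ≢ 1 (mod 13) for each prime q ∈ {2, 3}.
2^6 ≡ 12 (mod 13)  [q = 2: ≢ 1 ✓]
2^4 ≡ 3 (mod 13)  [q = 3: ≢ 1 ✓]
All checks pass, so 2 has order 12 and is a primitive root modulo 13.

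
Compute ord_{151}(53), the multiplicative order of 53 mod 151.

50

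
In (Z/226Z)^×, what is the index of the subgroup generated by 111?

Since 111 ∈ (Z/226Z)^×, its order divides φ(226) = φ(2)·φ(113) = 1·112 = 112 = 2^4 · 7.
Divisors of 112: 1, 2, 4, 7, 8, 14, 16, 28, 56, 112.
Compute 111^d (mod 226) for the divisors d until we hit 1:
111^1 ≡ 111
111^2 ≡ 117
111^4 ≡ 129
111^7 ≡ 211
111^8 ≡ 143
111^14 ≡ 225
111^16 ≡ 109
111^28 ≡ 1
Thus |⟨111⟩| = ord(111) = 28.
[(Z/226Z)^× : ⟨111⟩] = 112/28 = 4.

4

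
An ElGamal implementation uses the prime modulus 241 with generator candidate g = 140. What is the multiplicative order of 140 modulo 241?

ord(140) | φ(241) = 241 − 1 = 240 = 2^4 · 3 · 5.
Divisors of 240: 1, 2, 3, 4, 5, 6, 8, 10, 12, 15, 16, 20, 24, 30, 40, 48, 60, 80, 120, 240.
Test each divisor d:
140^1 ≡ 140 (mod 241)
140^2 ≡ 79 (mod 241)
140^3 ≡ 215 (mod 241)
140^4 ≡ 216 (mod 241)
140^5 ≡ 115 (mod 241)
140^6 ≡ 194 (mod 241)
140^8 ≡ 143 (mod 241)
140^10 ≡ 211 (mod 241)
140^12 ≡ 40 (mod 241)
140^15 ≡ 165 (mod 241)
140^16 ≡ 205 (mod 241)
140^20 ≡ 177 (mod 241)
140^24 ≡ 154 (mod 241)
140^30 ≡ 233 (mod 241)
140^40 ≡ 240 (mod 241)
140^48 ≡ 98 (mod 241)
140^60 ≡ 64 (mod 241)
140^80 ≡ 1 (mod 241) ✓
The smallest such exponent is 80, so the order of 140 is 80.

80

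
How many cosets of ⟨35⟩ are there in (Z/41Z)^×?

1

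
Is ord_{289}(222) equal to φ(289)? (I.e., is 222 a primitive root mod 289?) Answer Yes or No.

No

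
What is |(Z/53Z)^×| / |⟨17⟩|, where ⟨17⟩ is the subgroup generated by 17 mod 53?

2

ord(17) | φ(53) = 53 − 1 = 52 = 2^2 · 13.
Divisors of 52: 1, 2, 4, 13, 26, 52.
Compute 17^d (mod 53) for the divisors d until we hit 1:
17^1 ≡ 17 (mod 53)
17^2 ≡ 24 (mod 53)
17^4 ≡ 46 (mod 53)
17^13 ≡ 52 (mod 53)
17^26 ≡ 1 (mod 53) ✓
So ord_53(17) = 26, hence |⟨17⟩| = 26.
The index is φ(53) / ord(17) = 52 / 26 = 2.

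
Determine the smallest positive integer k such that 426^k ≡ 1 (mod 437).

ord(426) | φ(437) = φ(19·23) = (19−1)·(23−1) = 18·22 = 396 = 2^2 · 3^2 · 11.
Divisors of 396: 1, 2, 3, 4, 6, 9, 11, 12, 18, 22, 33, 36, 44, 66, 99, 132, 198, 396.
Test each divisor d:
426^1 ≡ 426 (mod 437)
426^2 ≡ 121 (mod 437)
426^3 ≡ 417 (mod 437)
426^4 ≡ 220 (mod 437)
426^6 ≡ 400 (mod 437)
426^9 ≡ 303 (mod 437)
426^11 ≡ 392 (mod 437)
426^12 ≡ 58 (mod 437)
426^18 ≡ 39 (mod 437)
426^22 ≡ 277 (mod 437)
426^33 ≡ 208 (mod 437)
426^36 ≡ 210 (mod 437)
426^44 ≡ 254 (mod 437)
426^66 ≡ 1 (mod 437) ✓
So ord_437(426) = 66.

66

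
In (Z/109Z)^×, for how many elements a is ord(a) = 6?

2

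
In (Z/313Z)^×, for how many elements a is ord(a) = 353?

φ(313) = 313 − 1 = 312 = 2^3 · 3 · 13.
In a cyclic group of order 312, there are φ(d) elements of order d for each divisor d of 312, and zero for non-divisors.
Here 312 is not a multiple of 353, so there are no elements of order 353.

0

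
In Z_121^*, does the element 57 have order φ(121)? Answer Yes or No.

Yes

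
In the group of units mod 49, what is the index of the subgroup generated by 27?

The order of 27 must divide φ(49) = φ(7^2) = 7·(7−1) = 42 = 2 · 3 · 7.
Divisors of 42: 1, 2, 3, 6, 7, 14, 21, 42.
Compute 27^d (mod 49) for the divisors d until we hit 1:
27^1 ≡ 27
27^2 ≡ 43
27^3 ≡ 34
27^6 ≡ 29
27^7 ≡ 48
27^14 ≡ 1
Thus |⟨27⟩| = ord(27) = 14.
The index is φ(49) / ord(27) = 42 / 14 = 3.

3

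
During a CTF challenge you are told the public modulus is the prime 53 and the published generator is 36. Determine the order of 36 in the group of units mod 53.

The order of 36 must divide φ(53) = 53 − 1 = 52 = 2^2 · 13.
Divisors of 52: 1, 2, 4, 13, 26, 52.
Check 36^d mod 53 for each divisor in increasing order:
36^1 ≡ 36
36^2 ≡ 24
36^4 ≡ 46
36^13 ≡ 1
The smallest such exponent is 13, so the order of 36 is 13.

13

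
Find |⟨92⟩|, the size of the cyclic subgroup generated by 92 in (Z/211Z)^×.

The order of 92 must divide φ(211) = 211 − 1 = 210 = 2 · 3 · 5 · 7.
Divisors of 210: 1, 2, 3, 5, 6, 7, 10, 14, 15, 21, 30, 35, 42, 70, 105, 210.
Test each divisor d:
92^1 ≡ 92 (mod 211)
92^2 ≡ 24 (mod 211)
92^3 ≡ 98 (mod 211)
92^5 ≡ 31 (mod 211)
92^6 ≡ 109 (mod 211)
92^7 ≡ 111 (mod 211)
92^10 ≡ 117 (mod 211)
92^14 ≡ 83 (mod 211)
92^15 ≡ 40 (mod 211)
92^21 ≡ 140 (mod 211)
92^30 ≡ 123 (mod 211)
92^35 ≡ 15 (mod 211)
92^42 ≡ 188 (mod 211)
92^70 ≡ 14 (mod 211)
92^105 ≡ 210 (mod 211)
92^210 ≡ 1 (mod 211) ✓
Therefore the multiplicative order of 92 modulo 211 is 210.

210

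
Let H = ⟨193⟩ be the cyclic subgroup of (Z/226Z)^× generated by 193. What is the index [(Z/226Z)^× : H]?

1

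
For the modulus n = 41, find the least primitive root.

φ(41) = 41 − 1 = 40 = 2^3 · 5.
g is a primitive root iff g^(40/q) ≢ 1 (mod 41) for each prime q ∈ {2, 5}.
g = 2: 2^20 ≡ 1 — hits 1, so not a primitive root.
g = 3: 3^20 ≡ 40; 3^8 ≡ 1 — hits 1, so not a primitive root.
g = 4: 4^20 ≡ 1 — hits 1, so not a primitive root.
g = 5: 5^20 ≡ 1 — hits 1, so not a primitive root.
g = 6: 6^20 ≡ 40; 6^8 ≡ 10 — none is 1, so 6 is a primitive root.
The smallest primitive root modulo 41 is 6.

6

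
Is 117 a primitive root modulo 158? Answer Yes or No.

φ(158) = φ(2)·φ(79) = 1·78 = 78 = 2 · 3 · 13.
It suffices to check that the order of 117 is not a proper divisor of 78: compute 117^(78/q) for q ∈ {2, 3, 13}.
117^39 ≡ 1 (mod 158)  [q = 2: ≡ 1 ✗]
117^26 ≡ 1 (mod 158)  [q = 3: ≡ 1 ✗]
117^6 ≡ 141 (mod 158)  [q = 13: ≢ 1 ✓]
117^39 ≡ 1 shows ord(117) | 39, strictly less than φ(158); not a primitive root.

No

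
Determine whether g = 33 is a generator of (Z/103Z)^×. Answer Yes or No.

φ(103) = 103 − 1 = 102 = 2 · 3 · 17.
An element g generates (Z/103Z)^× iff g^(102/q) ≢ 1 (mod 103) for each prime q ∈ {2, 3, 17}.
33^51 ≡ 1 (mod 103)  [q = 2: ≡ 1 ✗]
33^34 ≡ 56 (mod 103)  [q = 3: ≢ 1 ✓]
33^6 ≡ 100 (mod 103)  [q = 17: ≢ 1 ✓]
Since 33^51 ≡ 1, the order of 33 divides 51 < 102, so 33 is not a primitive root.

No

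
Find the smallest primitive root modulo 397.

φ(397) = 397 − 1 = 396 = 2^2 · 3^2 · 11.
Test candidates g = 2, 3, … against the prime factors q ∈ {2, 3, 11} of φ(397): g is a generator iff g^(396/q) ≢ 1 for every such q.
g = 2: 2^198 ≡ 396; 2^132 ≡ 1 — hits 1, so not a primitive root.
g = 3: 3^198 ≡ 1 — hits 1, so not a primitive root.
g = 4: 4^198 ≡ 1 — hits 1, so not a primitive root.
g = 5: 5^198 ≡ 396; 5^132 ≡ 362; 5^36 ≡ 290 — none is 1, so 5 is a primitive root.
Hence the least primitive root of 397 is 5.

5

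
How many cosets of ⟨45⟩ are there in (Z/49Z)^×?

1

The order of 45 must divide φ(49) = φ(7^2) = 7·(7−1) = 42 = 2 · 3 · 7.
Divisors of 42: 1, 2, 3, 6, 7, 14, 21, 42.
Compute 45^d (mod 49) for the divisors d until we hit 1:
45^1 ≡ 45
45^2 ≡ 16
45^3 ≡ 34
45^6 ≡ 29
45^7 ≡ 31
45^14 ≡ 30
45^21 ≡ 48
45^42 ≡ 1
Thus |⟨45⟩| = ord(45) = 42.
Index = |(Z/49Z)^×| / |⟨45⟩| = 42 / 42 = 1.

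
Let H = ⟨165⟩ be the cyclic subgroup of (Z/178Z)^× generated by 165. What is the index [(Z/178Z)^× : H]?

1

Since 165 ∈ (Z/178Z)^×, its order divides φ(178) = φ(2)·φ(89) = 1·88 = 88 = 2^3 · 11.
Divisors of 88: 1, 2, 4, 8, 11, 22, 44, 88.
Evaluate successive powers at the divisors of 88:
165^1 ≡ 165 (mod 178)
165^2 ≡ 169 (mod 178)
165^4 ≡ 81 (mod 178)
165^8 ≡ 153 (mod 178)
165^11 ≡ 101 (mod 178)
165^22 ≡ 55 (mod 178)
165^44 ≡ 177 (mod 178)
165^88 ≡ 1 (mod 178) ✓
Thus |⟨165⟩| = ord(165) = 88.
The index is φ(178) / ord(165) = 88 / 88 = 1.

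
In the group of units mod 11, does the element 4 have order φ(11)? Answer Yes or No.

No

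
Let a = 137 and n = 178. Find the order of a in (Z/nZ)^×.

88

By Lagrange's theorem, ord_178(137) divides φ(178) = φ(2)·φ(89) = 1·88 = 88 = 2^3 · 11.
Divisors of 88: 1, 2, 4, 8, 11, 22, 44, 88.
Test each divisor d:
137^1 ≡ 137 (mod 178)
137^2 ≡ 79 (mod 178)
137^4 ≡ 11 (mod 178)
137^8 ≡ 121 (mod 178)
137^11 ≡ 37 (mod 178)
137^22 ≡ 123 (mod 178)
137^44 ≡ 177 (mod 178)
137^88 ≡ 1 (mod 178) ✓
So ord_178(137) = 88.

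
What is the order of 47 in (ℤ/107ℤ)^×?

53

By Lagrange's theorem, ord_107(47) divides φ(107) = 107 − 1 = 106 = 2 · 53.
Divisors of 106: 1, 2, 53, 106.
Test each divisor d:
47^1 ≡ 47 (mod 107)
47^2 ≡ 69 (mod 107)
47^53 ≡ 1 (mod 107) ✓
Therefore the multiplicative order of 47 modulo 107 is 53.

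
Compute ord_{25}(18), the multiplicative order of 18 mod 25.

The order of 18 must divide φ(25) = φ(5^2) = 5·(5−1) = 20 = 2^2 · 5.
Divisors of 20: 1, 2, 4, 5, 10, 20.
Test each divisor d:
18^1 ≡ 18 (mod 25)
18^2 ≡ 24 (mod 25)
18^4 ≡ 1 (mod 25) ✓
Hence ord(18) = 4.

4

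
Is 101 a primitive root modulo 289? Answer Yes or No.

No

φ(289) = φ(17^2) = 17·(17−1) = 272 = 2^4 · 17.
It suffices to check that the order of 101 is not a proper divisor of 272: compute 101^(272/q) for q ∈ {2, 17}.
101^136 ≡ 1 (mod 289)  [q = 2: ≡ 1 ✗]
101^16 ≡ 103 (mod 289)  [q = 17: ≢ 1 ✓]
Since 101^136 ≡ 1, the order of 101 divides 136 < 272, so 101 is not a primitive root.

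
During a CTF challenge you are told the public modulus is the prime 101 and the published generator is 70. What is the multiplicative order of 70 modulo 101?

ord(70) | φ(101) = 101 − 1 = 100 = 2^2 · 5^2.
Divisors of 100: 1, 2, 4, 5, 10, 20, 25, 50, 100.
Check 70^d mod 101 for each divisor in increasing order:
70^1 ≡ 70
70^2 ≡ 52
70^4 ≡ 78
70^5 ≡ 6
70^10 ≡ 36
70^20 ≡ 84
70^25 ≡ 100
70^50 ≡ 1
So ord_101(70) = 50.

50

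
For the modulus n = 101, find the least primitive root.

2

φ(101) = 101 − 1 = 100 = 2^2 · 5^2.
g is a primitive root iff g^(100/q) ≢ 1 (mod 101) for each prime q ∈ {2, 5}.
g = 2: 2^50 ≡ 100; 2^20 ≡ 95 — none is 1, so 2 is a primitive root.
Hence the least primitive root of 101 is 2.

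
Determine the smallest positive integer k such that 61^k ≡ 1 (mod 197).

49

ord(61) | φ(197) = 197 − 1 = 196 = 2^2 · 7^2.
Divisors of 196: 1, 2, 4, 7, 14, 28, 49, 98, 196.
Check 61^d mod 197 for each divisor in increasing order:
61^1 ≡ 61
61^2 ≡ 175
61^4 ≡ 90
61^7 ≡ 178
61^14 ≡ 164
61^28 ≡ 104
61^49 ≡ 1
The smallest such exponent is 49, so the order of 61 is 49.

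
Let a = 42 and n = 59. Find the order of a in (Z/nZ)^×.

58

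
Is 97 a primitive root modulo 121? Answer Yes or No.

No

φ(121) = φ(11^2) = 11·(11−1) = 110 = 2 · 5 · 11.
It suffices to check that the order of 97 is not a proper divisor of 110: compute 97^(110/q) for q ∈ {2, 5, 11}.
97^55 ≡ 1 (mod 121)  [q = 2: ≡ 1 ✗]
97^22 ≡ 81 (mod 121)  [q = 5: ≢ 1 ✓]
97^10 ≡ 45 (mod 121)  [q = 11: ≢ 1 ✓]
97^55 ≡ 1 shows ord(97) | 55, strictly less than φ(121); not a primitive root.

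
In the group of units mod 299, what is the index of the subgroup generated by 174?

6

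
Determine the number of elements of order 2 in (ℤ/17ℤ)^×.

φ(17) = 17 − 1 = 16 = 2^4.
Since (Z/17Z)^× is cyclic of order 16, the number of elements of order d is φ(d) when d | 16 and 0 otherwise.
2 | 16, and φ(2) = 2 − 1 = 1.

1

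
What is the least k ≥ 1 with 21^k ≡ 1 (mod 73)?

By Lagrange's theorem, ord_73(21) divides φ(73) = 73 − 1 = 72 = 2^3 · 3^2.
Divisors of 72: 1, 2, 3, 4, 6, 8, 9, 12, 18, 24, 36, 72.
Check 21^d mod 73 for each divisor in increasing order:
21^1 ≡ 21
21^2 ≡ 3
21^3 ≡ 63
21^4 ≡ 9
21^6 ≡ 27
21^8 ≡ 8
21^9 ≡ 22
21^12 ≡ 72
21^18 ≡ 46
21^24 ≡ 1
Therefore the multiplicative order of 21 modulo 73 is 24.

24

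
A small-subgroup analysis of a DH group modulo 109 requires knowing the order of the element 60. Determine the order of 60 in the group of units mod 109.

54

ord(60) | φ(109) = 109 − 1 = 108 = 2^2 · 3^3.
Divisors of 108: 1, 2, 3, 4, 6, 9, 12, 18, 27, 36, 54, 108.
Compute 60^d (mod 109) for the divisors d until we hit 1:
60^1 ≡ 60
60^2 ≡ 3
60^3 ≡ 71
60^4 ≡ 9
60^6 ≡ 27
60^9 ≡ 64
60^12 ≡ 75
60^18 ≡ 63
60^27 ≡ 108
60^36 ≡ 45
60^54 ≡ 1
So ord_109(60) = 54.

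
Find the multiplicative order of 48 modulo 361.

By Lagrange's theorem, ord_361(48) divides φ(361) = φ(19^2) = 19·(19−1) = 342 = 2 · 3^2 · 19.
Divisors of 342: 1, 2, 3, 6, 9, 18, 19, 38, 57, 114, 171, 342.
Compute 48^d (mod 361) for the divisors d until we hit 1:
48^1 ≡ 48 (mod 361)
48^2 ≡ 138 (mod 361)
48^3 ≡ 126 (mod 361)
48^6 ≡ 353 (mod 361)
48^9 ≡ 75 (mod 361)
48^18 ≡ 210 (mod 361)
48^19 ≡ 333 (mod 361)
48^38 ≡ 62 (mod 361)
48^57 ≡ 69 (mod 361)
48^114 ≡ 68 (mod 361)
48^171 ≡ 360 (mod 361)
48^342 ≡ 1 (mod 361) ✓
Hence ord(48) = 342.

342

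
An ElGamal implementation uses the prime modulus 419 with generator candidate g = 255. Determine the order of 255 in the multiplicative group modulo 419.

Since 255 ∈ (Z/419Z)^×, its order divides φ(419) = 419 − 1 = 418 = 2 · 11 · 19.
Divisors of 418: 1, 2, 11, 19, 22, 38, 209, 418.
Check 255^d mod 419 for each divisor in increasing order:
255^1 ≡ 255 (mod 419)
255^2 ≡ 80 (mod 419)
255^11 ≡ 90 (mod 419)
255^19 ≡ 290 (mod 419)
255^22 ≡ 139 (mod 419)
255^38 ≡ 300 (mod 419)
255^209 ≡ 418 (mod 419)
255^418 ≡ 1 (mod 419) ✓
Hence ord(255) = 418.

418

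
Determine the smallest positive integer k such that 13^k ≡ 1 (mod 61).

The order of 13 must divide φ(61) = 61 − 1 = 60 = 2^2 · 3 · 5.
Divisors of 60: 1, 2, 3, 4, 5, 6, 10, 12, 15, 20, 30, 60.
Evaluate successive powers at the divisors of 60:
13^1 ≡ 13
13^2 ≡ 47
13^3 ≡ 1
So ord_61(13) = 3.

3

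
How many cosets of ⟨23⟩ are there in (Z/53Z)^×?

By Lagrange's theorem, ord_53(23) divides φ(53) = 53 − 1 = 52 = 2^2 · 13.
Divisors of 52: 1, 2, 4, 13, 26, 52.
Compute 23^d (mod 53) for the divisors d until we hit 1:
23^1 ≡ 23
23^2 ≡ 52
23^4 ≡ 1
So ord_53(23) = 4, hence |⟨23⟩| = 4.
Index = |(Z/53Z)^×| / |⟨23⟩| = 52 / 4 = 13.

13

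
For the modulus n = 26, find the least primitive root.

φ(26) = φ(2)·φ(13) = 1·12 = 12 = 2^2 · 3.
Test candidates g = 2, 3, … against the prime factors q ∈ {2, 3} of φ(26): g is a generator iff g^(12/q) ≢ 1 for every such q.
g = 2: gcd(2, 26) = 2 > 1, not a unit — skip.
g = 3: 3^6 ≡ 1 — hits 1, so not a primitive root.
g = 4: gcd(4, 26) = 2 > 1, not a unit — skip.
g = 5: 5^6 ≡ 25; 5^4 ≡ 1 — hits 1, so not a primitive root.
g = 6: gcd(6, 26) = 2 > 1, not a unit — skip.
g = 7: 7^6 ≡ 25; 7^4 ≡ 9 — none is 1, so 7 is a primitive root.
The smallest primitive root modulo 26 is 7.

7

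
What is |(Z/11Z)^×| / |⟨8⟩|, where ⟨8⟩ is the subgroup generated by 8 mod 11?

1

ord(8) | φ(11) = 11 − 1 = 10 = 2 · 5.
Divisors of 10: 1, 2, 5, 10.
Compute 8^d (mod 11) for the divisors d until we hit 1:
8^1 ≡ 8 (mod 11)
8^2 ≡ 9 (mod 11)
8^5 ≡ 10 (mod 11)
8^10 ≡ 1 (mod 11) ✓
So ord_11(8) = 10, hence |⟨8⟩| = 10.
The index is φ(11) / ord(8) = 10 / 10 = 1.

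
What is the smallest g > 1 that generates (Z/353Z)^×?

3

φ(353) = 353 − 1 = 352 = 2^5 · 11.
g is a primitive root iff g^(352/q) ≢ 1 (mod 353) for each prime q ∈ {2, 11}.
g = 2: 2^176 ≡ 1 — hits 1, so not a primitive root.
g = 3: 3^176 ≡ 352; 3^32 ≡ 140 — none is 1, so 3 is a primitive root.
So 3 is the smallest generator of (Z/353Z)^×.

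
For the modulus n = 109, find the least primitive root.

φ(109) = 109 − 1 = 108 = 2^2 · 3^3.
Test candidates g = 2, 3, … against the prime factors q ∈ {2, 3} of φ(109): g is a generator iff g^(108/q) ≢ 1 for every such q.
g = 2: 2^54 ≡ 108; 2^36 ≡ 1 — hits 1, so not a primitive root.
g = 3: 3^54 ≡ 1 — hits 1, so not a primitive root.
g = 4: 4^54 ≡ 1 — hits 1, so not a primitive root.
g = 5: 5^54 ≡ 1 — hits 1, so not a primitive root.
g = 6: 6^54 ≡ 108; 6^36 ≡ 63 — none is 1, so 6 is a primitive root.
Hence the least primitive root of 109 is 6.

6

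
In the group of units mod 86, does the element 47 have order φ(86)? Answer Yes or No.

No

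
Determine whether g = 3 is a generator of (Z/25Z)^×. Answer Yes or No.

φ(25) = φ(5^2) = 5·(5−1) = 20 = 2^2 · 5.
Test 3^(20/q) mod 25 for each prime factor q of 20:
3^10 ≡ 24 (mod 25)  [q = 2: ≢ 1 ✓]
3^4 ≡ 6 (mod 25)  [q = 5: ≢ 1 ✓]
All checks pass, so 3 has order 20 and is a primitive root modulo 25.

Yes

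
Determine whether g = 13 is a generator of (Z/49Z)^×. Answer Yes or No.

No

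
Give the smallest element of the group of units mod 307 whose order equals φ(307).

5

φ(307) = 307 − 1 = 306 = 2 · 3^2 · 17.
Test candidates g = 2, 3, … against the prime factors q ∈ {2, 3, 17} of φ(307): g is a generator iff g^(306/q) ≢ 1 for every such q.
g = 2: 2^153 ≡ 306; 2^102 ≡ 1 — hits 1, so not a primitive root.
g = 3: 3^153 ≡ 306; 3^102 ≡ 1 — hits 1, so not a primitive root.
g = 4: 4^153 ≡ 1 — hits 1, so not a primitive root.
g = 5: 5^153 ≡ 306; 5^102 ≡ 289; 5^18 ≡ 81 — none is 1, so 5 is a primitive root.
So 5 is the smallest generator of (Z/307Z)^×.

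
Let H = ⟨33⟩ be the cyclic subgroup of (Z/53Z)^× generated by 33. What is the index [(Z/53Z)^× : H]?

Since 33 ∈ (Z/53Z)^×, its order divides φ(53) = 53 − 1 = 52 = 2^2 · 13.
Divisors of 52: 1, 2, 4, 13, 26, 52.
Test each divisor d:
33^1 ≡ 33
33^2 ≡ 29
33^4 ≡ 46
33^13 ≡ 23
33^26 ≡ 52
33^52 ≡ 1
So ord_53(33) = 52, hence |⟨33⟩| = 52.
The index is φ(53) / ord(33) = 52 / 52 = 1.

1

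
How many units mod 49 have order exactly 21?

12

φ(49) = φ(7^2) = 7·(7−1) = 42 = 2 · 3 · 7.
Since (Z/49Z)^× is cyclic of order 42, the number of elements of order d is φ(d) when d | 42 and 0 otherwise.
21 = 3 · 7 divides 42, and φ(21) = 12.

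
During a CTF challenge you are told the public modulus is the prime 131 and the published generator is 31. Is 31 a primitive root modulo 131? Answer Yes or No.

φ(131) = 131 − 1 = 130 = 2 · 5 · 13.
It suffices to check that the order of 31 is not a proper divisor of 130: compute 31^(130/q) for q ∈ {2, 5, 13}.
31^65 ≡ 130 (mod 131)  [q = 2: ≢ 1 ✓]
31^26 ≡ 89 (mod 131)  [q = 5: ≢ 1 ✓]
31^10 ≡ 62 (mod 131)  [q = 13: ≢ 1 ✓]
None equal 1, so ord_131(31) = 130: 31 is a primitive root.

Yes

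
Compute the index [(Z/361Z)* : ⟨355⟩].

1

Since 355 ∈ (Z/361Z)^×, its order divides φ(361) = φ(19^2) = 19·(19−1) = 342 = 2 · 3^2 · 19.
Divisors of 342: 1, 2, 3, 6, 9, 18, 19, 38, 57, 114, 171, 342.
Check 355^d mod 361 for each divisor in increasing order:
355^1 ≡ 355 (mod 361)
355^2 ≡ 36 (mod 361)
355^3 ≡ 145 (mod 361)
355^6 ≡ 87 (mod 361)
355^9 ≡ 341 (mod 361)
355^18 ≡ 39 (mod 361)
355^19 ≡ 127 (mod 361)
355^38 ≡ 245 (mod 361)
355^57 ≡ 69 (mod 361)
355^114 ≡ 68 (mod 361)
355^171 ≡ 360 (mod 361)
355^342 ≡ 1 (mod 361) ✓
The order of 355 is 342, so the subgroup it generates has 342 elements.
The index is φ(361) / ord(355) = 342 / 342 = 1.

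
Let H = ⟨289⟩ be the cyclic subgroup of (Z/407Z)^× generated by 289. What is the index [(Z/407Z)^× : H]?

4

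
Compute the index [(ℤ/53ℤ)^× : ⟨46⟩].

4

Since 46 ∈ (Z/53Z)^×, its order divides φ(53) = 53 − 1 = 52 = 2^2 · 13.
Divisors of 52: 1, 2, 4, 13, 26, 52.
Evaluate successive powers at the divisors of 52:
46^1 ≡ 46
46^2 ≡ 49
46^4 ≡ 16
46^13 ≡ 1
So ord_53(46) = 13, hence |⟨46⟩| = 13.
Index = |(Z/53Z)^×| / |⟨46⟩| = 52 / 13 = 4.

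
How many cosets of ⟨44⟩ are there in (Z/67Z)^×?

By Lagrange's theorem, ord_67(44) divides φ(67) = 67 − 1 = 66 = 2 · 3 · 11.
Divisors of 66: 1, 2, 3, 6, 11, 22, 33, 66.
Compute 44^d (mod 67) for the divisors d until we hit 1:
44^1 ≡ 44 (mod 67)
44^2 ≡ 60 (mod 67)
44^3 ≡ 27 (mod 67)
44^6 ≡ 59 (mod 67)
44^11 ≡ 38 (mod 67)
44^22 ≡ 37 (mod 67)
44^33 ≡ 66 (mod 67)
44^66 ≡ 1 (mod 67) ✓
The order of 44 is 66, so the subgroup it generates has 66 elements.
Index = |(Z/67Z)^×| / |⟨44⟩| = 66 / 66 = 1.

1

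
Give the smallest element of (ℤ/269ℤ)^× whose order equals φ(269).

φ(269) = 269 − 1 = 268 = 2^2 · 67.
Test candidates g = 2, 3, … against the prime factors q ∈ {2, 67} of φ(269): g is a generator iff g^(268/q) ≢ 1 for every such q.
g = 2: 2^134 ≡ 268; 2^4 ≡ 16 — none is 1, so 2 is a primitive root.
The smallest primitive root modulo 269 is 2.

2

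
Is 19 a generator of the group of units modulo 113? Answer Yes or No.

Yes

φ(113) = 113 − 1 = 112 = 2^4 · 7.
19 is a primitive root mod 113 iff 19^(φ(113)/q) ≢ 1 for every prime q | φ(113), i.e. q ∈ {2, 7}.
19^56 ≡ 112 (mod 113)  [q = 2: ≢ 1 ✓]
19^16 ≡ 49 (mod 113)  [q = 7: ≢ 1 ✓]
None equal 1, so ord_113(19) = 112: 19 is a primitive root.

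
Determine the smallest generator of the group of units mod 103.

5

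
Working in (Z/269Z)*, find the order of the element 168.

268

ord(168) | φ(269) = 269 − 1 = 268 = 2^2 · 67.
Divisors of 268: 1, 2, 4, 67, 134, 268.
Compute 168^d (mod 269) for the divisors d until we hit 1:
168^1 ≡ 168 (mod 269)
168^2 ≡ 248 (mod 269)
168^4 ≡ 172 (mod 269)
168^67 ≡ 82 (mod 269)
168^134 ≡ 268 (mod 269)
168^268 ≡ 1 (mod 269) ✓
The smallest such exponent is 268, so the order of 168 is 268.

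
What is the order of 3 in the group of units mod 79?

By Lagrange's theorem, ord_79(3) divides φ(79) = 79 − 1 = 78 = 2 · 3 · 13.
Divisors of 78: 1, 2, 3, 6, 13, 26, 39, 78.
Test each divisor d:
3^1 ≡ 3
3^2 ≡ 9
3^3 ≡ 27
3^6 ≡ 18
3^13 ≡ 24
3^26 ≡ 23
3^39 ≡ 78
3^78 ≡ 1
The smallest such exponent is 78, so the order of 3 is 78.

78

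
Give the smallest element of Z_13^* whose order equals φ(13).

2

φ(13) = 13 − 1 = 12 = 2^2 · 3.
Test candidates g = 2, 3, … against the prime factors q ∈ {2, 3} of φ(13): g is a generator iff g^(12/q) ≢ 1 for every such q.
g = 2: 2^6 ≡ 12; 2^4 ≡ 3 — none is 1, so 2 is a primitive root.
The smallest primitive root modulo 13 is 2.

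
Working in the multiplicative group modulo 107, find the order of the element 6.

By Lagrange's theorem, ord_107(6) divides φ(107) = 107 − 1 = 106 = 2 · 53.
Divisors of 106: 1, 2, 53, 106.
Test each divisor d:
6^1 ≡ 6 (mod 107)
6^2 ≡ 36 (mod 107)
6^53 ≡ 106 (mod 107)
6^106 ≡ 1 (mod 107) ✓
Therefore the multiplicative order of 6 modulo 107 is 106.

106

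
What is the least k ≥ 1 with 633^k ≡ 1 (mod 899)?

By Lagrange's theorem, ord_899(633) divides φ(899) = φ(29·31) = (29−1)·(31−1) = 28·30 = 840 = 2^3 · 3 · 5 · 7.
Divisors of 840: 1, 2, 3, 4, 5, 6, 7, 8, 10, 12, 14, 15, 20, 21, 24, 28, 30, 35, 40, 42, 56, 60, 70, 84, 105, 120, 140, 168, 210, 280, 420, 840.
Check 633^d mod 899 for each divisor in increasing order:
633^1 ≡ 633 (mod 899)
633^2 ≡ 634 (mod 899)
633^3 ≡ 368 (mod 899)
633^4 ≡ 103 (mod 899)
633^5 ≡ 471 (mod 899)
633^6 ≡ 574 (mod 899)
633^7 ≡ 146 (mod 899)
633^8 ≡ 720 (mod 899)
633^10 ≡ 687 (mod 899)
633^12 ≡ 442 (mod 899)
633^14 ≡ 639 (mod 899)
633^15 ≡ 836 (mod 899)
633^20 ≡ 893 (mod 899)
633^21 ≡ 697 (mod 899)
633^24 ≡ 281 (mod 899)
633^28 ≡ 175 (mod 899)
633^30 ≡ 373 (mod 899)
633^35 ≡ 378 (mod 899)
633^40 ≡ 36 (mod 899)
633^42 ≡ 349 (mod 899)
633^56 ≡ 59 (mod 899)
633^60 ≡ 683 (mod 899)
633^70 ≡ 842 (mod 899)
633^84 ≡ 436 (mod 899)
633^105 ≡ 30 (mod 899)
633^120 ≡ 807 (mod 899)
633^140 ≡ 552 (mod 899)
633^168 ≡ 407 (mod 899)
633^210 ≡ 1 (mod 899) ✓
So ord_899(633) = 210.

210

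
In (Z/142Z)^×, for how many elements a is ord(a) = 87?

0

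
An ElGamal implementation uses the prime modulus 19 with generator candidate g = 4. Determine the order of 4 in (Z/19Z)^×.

9

The order of 4 must divide φ(19) = 19 − 1 = 18 = 2 · 3^2.
Divisors of 18: 1, 2, 3, 6, 9, 18.
Test each divisor d:
4^1 ≡ 4
4^2 ≡ 16
4^3 ≡ 7
4^6 ≡ 11
4^9 ≡ 1
So ord_19(4) = 9.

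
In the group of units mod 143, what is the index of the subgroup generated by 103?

The order of 103 must divide φ(143) = φ(11·13) = (11−1)·(13−1) = 10·12 = 120 = 2^3 · 3 · 5.
Divisors of 120: 1, 2, 3, 4, 5, 6, 8, 10, 12, 15, 20, 24, 30, 40, 60, 120.
Check 103^d mod 143 for each divisor in increasing order:
103^1 ≡ 103 (mod 143)
103^2 ≡ 27 (mod 143)
103^3 ≡ 64 (mod 143)
103^4 ≡ 14 (mod 143)
103^5 ≡ 12 (mod 143)
103^6 ≡ 92 (mod 143)
103^8 ≡ 53 (mod 143)
103^10 ≡ 1 (mod 143) ✓
The order of 103 is 10, so the subgroup it generates has 10 elements.
[(Z/143Z)^× : ⟨103⟩] = 120/10 = 12.

12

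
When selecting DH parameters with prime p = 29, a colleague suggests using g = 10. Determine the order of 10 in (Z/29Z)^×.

28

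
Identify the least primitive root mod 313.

10

φ(313) = 313 − 1 = 312 = 2^3 · 3 · 13.
Test candidates g = 2, 3, … against the prime factors q ∈ {2, 3, 13} of φ(313): g is a generator iff g^(312/q) ≢ 1 for every such q.
g = 2: 2^156 ≡ 1 — hits 1, so not a primitive root.
g = 3: 3^156 ≡ 1 — hits 1, so not a primitive root.
g = 4: 4^156 ≡ 1 — hits 1, so not a primitive root.
g = 5: 5^156 ≡ 312; 5^104 ≡ 1 — hits 1, so not a primitive root.
g = 6: 6^156 ≡ 1 — hits 1, so not a primitive root.
g = 7: 7^156 ≡ 312; 7^104 ≡ 1 — hits 1, so not a primitive root.
g = 8: 8^156 ≡ 1 — hits 1, so not a primitive root.
g = 9: 9^156 ≡ 1 — hits 1, so not a primitive root.
g = 10: 10^156 ≡ 312; 10^104 ≡ 214; 10^24 ≡ 103 — none is 1, so 10 is a primitive root.
The smallest primitive root modulo 313 is 10.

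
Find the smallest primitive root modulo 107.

2

φ(107) = 107 − 1 = 106 = 2 · 53.
Test candidates g = 2, 3, … against the prime factors q ∈ {2, 53} of φ(107): g is a generator iff g^(106/q) ≢ 1 for every such q.
g = 2: 2^53 ≡ 106; 2^2 ≡ 4 — none is 1, so 2 is a primitive root.
Hence the least primitive root of 107 is 2.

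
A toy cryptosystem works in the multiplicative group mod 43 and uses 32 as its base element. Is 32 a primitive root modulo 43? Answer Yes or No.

No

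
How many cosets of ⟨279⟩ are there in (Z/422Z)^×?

Since 279 ∈ (Z/422Z)^×, its order divides φ(422) = φ(2)·φ(211) = 1·210 = 210 = 2 · 3 · 5 · 7.
Divisors of 210: 1, 2, 3, 5, 6, 7, 10, 14, 15, 21, 30, 35, 42, 70, 105, 210.
Test each divisor d:
279^1 ≡ 279
279^2 ≡ 193
279^3 ≡ 253
279^5 ≡ 299
279^6 ≡ 287
279^7 ≡ 315
279^10 ≡ 359
279^14 ≡ 55
279^15 ≡ 153
279^21 ≡ 23
279^30 ≡ 199
279^35 ≡ 421
279^42 ≡ 107
279^70 ≡ 1
So ord_422(279) = 70, hence |⟨279⟩| = 70.
[(Z/422Z)^× : ⟨279⟩] = 210/70 = 3.

3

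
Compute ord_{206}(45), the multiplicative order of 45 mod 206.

102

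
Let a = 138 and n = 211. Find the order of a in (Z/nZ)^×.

By Lagrange's theorem, ord_211(138) divides φ(211) = 211 − 1 = 210 = 2 · 3 · 5 · 7.
Divisors of 210: 1, 2, 3, 5, 6, 7, 10, 14, 15, 21, 30, 35, 42, 70, 105, 210.
Compute 138^d (mod 211) for the divisors d until we hit 1:
138^1 ≡ 138 (mod 211)
138^2 ≡ 54 (mod 211)
138^3 ≡ 67 (mod 211)
138^5 ≡ 31 (mod 211)
138^6 ≡ 58 (mod 211)
138^7 ≡ 197 (mod 211)
138^10 ≡ 117 (mod 211)
138^14 ≡ 196 (mod 211)
138^15 ≡ 40 (mod 211)
138^21 ≡ 210 (mod 211)
138^30 ≡ 123 (mod 211)
138^35 ≡ 15 (mod 211)
138^42 ≡ 1 (mod 211) ✓
The smallest such exponent is 42, so the order of 138 is 42.

42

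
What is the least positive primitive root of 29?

φ(29) = 29 − 1 = 28 = 2^2 · 7.
Test candidates g = 2, 3, … against the prime factors q ∈ {2, 7} of φ(29): g is a generator iff g^(28/q) ≢ 1 for every such q.
g = 2: 2^14 ≡ 28; 2^4 ≡ 16 — none is 1, so 2 is a primitive root.
So 2 is the smallest generator of (Z/29Z)^×.

2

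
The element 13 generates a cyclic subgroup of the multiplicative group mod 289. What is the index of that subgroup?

By Lagrange's theorem, ord_289(13) divides φ(289) = φ(17^2) = 17·(17−1) = 272 = 2^4 · 17.
Divisors of 272: 1, 2, 4, 8, 16, 17, 34, 68, 136, 272.
Test each divisor d:
13^1 ≡ 13 (mod 289)
13^2 ≡ 169 (mod 289)
13^4 ≡ 239 (mod 289)
13^8 ≡ 188 (mod 289)
13^16 ≡ 86 (mod 289)
13^17 ≡ 251 (mod 289)
13^34 ≡ 288 (mod 289)
13^68 ≡ 1 (mod 289) ✓
Thus |⟨13⟩| = ord(13) = 68.
Index = |(Z/289Z)^×| / |⟨13⟩| = 272 / 68 = 4.

4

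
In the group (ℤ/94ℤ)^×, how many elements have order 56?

0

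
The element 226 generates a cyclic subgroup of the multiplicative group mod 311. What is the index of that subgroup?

The order of 226 must divide φ(311) = 311 − 1 = 310 = 2 · 5 · 31.
Divisors of 310: 1, 2, 5, 10, 31, 62, 155, 310.
Test each divisor d:
226^1 ≡ 226 (mod 311)
226^2 ≡ 72 (mod 311)
226^5 ≡ 47 (mod 311)
226^10 ≡ 32 (mod 311)
226^31 ≡ 36 (mod 311)
226^62 ≡ 52 (mod 311)
226^155 ≡ 1 (mod 311) ✓
So ord_311(226) = 155, hence |⟨226⟩| = 155.
Index = |(Z/311Z)^×| / |⟨226⟩| = 310 / 155 = 2.

2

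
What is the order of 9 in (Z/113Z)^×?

By Lagrange's theorem, ord_113(9) divides φ(113) = 113 − 1 = 112 = 2^4 · 7.
Divisors of 112: 1, 2, 4, 7, 8, 14, 16, 28, 56, 112.
Check 9^d mod 113 for each divisor in increasing order:
9^1 ≡ 9 (mod 113)
9^2 ≡ 81 (mod 113)
9^4 ≡ 7 (mod 113)
9^7 ≡ 18 (mod 113)
9^8 ≡ 49 (mod 113)
9^14 ≡ 98 (mod 113)
9^16 ≡ 28 (mod 113)
9^28 ≡ 112 (mod 113)
9^56 ≡ 1 (mod 113) ✓
So ord_113(9) = 56.

56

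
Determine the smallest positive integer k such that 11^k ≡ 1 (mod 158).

By Lagrange's theorem, ord_158(11) divides φ(158) = φ(2)·φ(79) = 1·78 = 78 = 2 · 3 · 13.
Divisors of 78: 1, 2, 3, 6, 13, 26, 39, 78.
Check 11^d mod 158 for each divisor in increasing order:
11^1 ≡ 11
11^2 ≡ 121
11^3 ≡ 67
11^6 ≡ 65
11^13 ≡ 23
11^26 ≡ 55
11^39 ≡ 1
Hence ord(11) = 39.

39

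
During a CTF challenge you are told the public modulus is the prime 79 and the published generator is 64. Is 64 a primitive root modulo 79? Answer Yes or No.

φ(79) = 79 − 1 = 78 = 2 · 3 · 13.
64 is a primitive root mod 79 iff 64^(φ(79)/q) ≢ 1 for every prime q | φ(79), i.e. q ∈ {2, 3, 13}.
64^39 ≡ 1 (mod 79)  [q = 2: ≡ 1 ✗]
64^26 ≡ 1 (mod 79)  [q = 3: ≡ 1 ✗]
64^6 ≡ 10 (mod 79)  [q = 13: ≢ 1 ✓]
The check at q = 2 fails, so 64 generates a proper subgroup.

No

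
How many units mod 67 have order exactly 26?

0

φ(67) = 67 − 1 = 66 = 2 · 3 · 11.
(Z/67Z)^× is cyclic (|G| = 66); a cyclic group of order m has exactly φ(d) elements of each order d | m, and none otherwise.
Since 26 ∤ 66, the count is 0.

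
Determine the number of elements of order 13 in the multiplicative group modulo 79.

φ(79) = 79 − 1 = 78 = 2 · 3 · 13.
In a cyclic group of order 78, there are φ(d) elements of order d for each divisor d of 78, and zero for non-divisors.
13 | 78, and φ(13) = 13 − 1 = 12.

12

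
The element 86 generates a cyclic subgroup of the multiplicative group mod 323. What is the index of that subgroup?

16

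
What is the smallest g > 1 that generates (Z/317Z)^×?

2

φ(317) = 317 − 1 = 316 = 2^2 · 79.
Test candidates g = 2, 3, … against the prime factors q ∈ {2, 79} of φ(317): g is a generator iff g^(316/q) ≢ 1 for every such q.
g = 2: 2^158 ≡ 316; 2^4 ≡ 16 — none is 1, so 2 is a primitive root.
So 2 is the smallest generator of (Z/317Z)^×.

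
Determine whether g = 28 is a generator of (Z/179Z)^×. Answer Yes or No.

φ(179) = 179 − 1 = 178 = 2 · 89.
Test 28^(178/q) mod 179 for each prime factor q of 178:
28^89 ≡ 178 (mod 179)  [q = 2: ≢ 1 ✓]
28^2 ≡ 68 (mod 179)  [q = 89: ≢ 1 ✓]
Every test exponent gives a nontrivial residue, hence 28 generates the full group.

Yes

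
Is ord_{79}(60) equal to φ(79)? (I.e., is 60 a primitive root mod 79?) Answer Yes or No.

φ(79) = 79 − 1 = 78 = 2 · 3 · 13.
Test 60^(78/q) mod 79 for each prime factor q of 78:
60^39 ≡ 78 (mod 79)  [q = 2: ≢ 1 ✓]
60^26 ≡ 55 (mod 79)  [q = 3: ≢ 1 ✓]
60^6 ≡ 38 (mod 79)  [q = 13: ≢ 1 ✓]
Every test exponent gives a nontrivial residue, hence 60 generates the full group.

Yes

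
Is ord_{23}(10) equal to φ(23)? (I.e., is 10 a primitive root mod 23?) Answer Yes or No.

φ(23) = 23 − 1 = 22 = 2 · 11.
10 is a primitive root mod 23 iff 10^(φ(23)/q) ≢ 1 for every prime q | φ(23), i.e. q ∈ {2, 11}.
10^11 ≡ 22 (mod 23)  [q = 2: ≢ 1 ✓]
10^2 ≡ 8 (mod 23)  [q = 11: ≢ 1 ✓]
None equal 1, so ord_23(10) = 22: 10 is a primitive root.

Yes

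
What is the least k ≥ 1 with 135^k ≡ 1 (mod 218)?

27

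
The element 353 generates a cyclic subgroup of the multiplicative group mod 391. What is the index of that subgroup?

8

ord(353) | φ(391) = φ(17·23) = (17−1)·(23−1) = 16·22 = 352 = 2^5 · 11.
Divisors of 352: 1, 2, 4, 8, 11, 16, 22, 32, 44, 88, 176, 352.
Evaluate successive powers at the divisors of 352:
353^1 ≡ 353
353^2 ≡ 271
353^4 ≡ 324
353^8 ≡ 188
353^11 ≡ 208
353^16 ≡ 154
353^22 ≡ 254
353^32 ≡ 256
353^44 ≡ 1
Thus |⟨353⟩| = ord(353) = 44.
Index = |(Z/391Z)^×| / |⟨353⟩| = 352 / 44 = 8.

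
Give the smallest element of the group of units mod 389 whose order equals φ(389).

2

φ(389) = 389 − 1 = 388 = 2^2 · 97.
g is a primitive root iff g^(388/q) ≢ 1 (mod 389) for each prime q ∈ {2, 97}.
g = 2: 2^194 ≡ 388; 2^4 ≡ 16 — none is 1, so 2 is a primitive root.
So 2 is the smallest generator of (Z/389Z)^×.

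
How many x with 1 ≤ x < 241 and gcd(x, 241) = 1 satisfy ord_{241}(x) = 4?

φ(241) = 241 − 1 = 240 = 2^4 · 3 · 5.
Since (Z/241Z)^× is cyclic of order 240, the number of elements of order d is φ(d) when d | 240 and 0 otherwise.
4 = 2^2 divides 240, and φ(4) = 2.

2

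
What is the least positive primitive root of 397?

φ(397) = 397 − 1 = 396 = 2^2 · 3^2 · 11.
Test candidates g = 2, 3, … against the prime factors q ∈ {2, 3, 11} of φ(397): g is a generator iff g^(396/q) ≢ 1 for every such q.
g = 2: 2^198 ≡ 396; 2^132 ≡ 1 — hits 1, so not a primitive root.
g = 3: 3^198 ≡ 1 — hits 1, so not a primitive root.
g = 4: 4^198 ≡ 1 — hits 1, so not a primitive root.
g = 5: 5^198 ≡ 396; 5^132 ≡ 362; 5^36 ≡ 290 — none is 1, so 5 is a primitive root.
The smallest primitive root modulo 397 is 5.

5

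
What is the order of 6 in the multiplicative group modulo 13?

Since 6 ∈ (Z/13Z)^×, its order divides φ(13) = 13 − 1 = 12 = 2^2 · 3.
Divisors of 12: 1, 2, 3, 4, 6, 12.
Check 6^d mod 13 for each divisor in increasing order:
6^1 ≡ 6 (mod 13)
6^2 ≡ 10 (mod 13)
6^3 ≡ 8 (mod 13)
6^4 ≡ 9 (mod 13)
6^6 ≡ 12 (mod 13)
6^12 ≡ 1 (mod 13) ✓
So ord_13(6) = 12.

12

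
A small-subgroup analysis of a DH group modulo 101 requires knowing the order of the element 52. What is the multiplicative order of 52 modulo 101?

By Lagrange's theorem, ord_101(52) divides φ(101) = 101 − 1 = 100 = 2^2 · 5^2.
Divisors of 100: 1, 2, 4, 5, 10, 20, 25, 50, 100.
Check 52^d mod 101 for each divisor in increasing order:
52^1 ≡ 52
52^2 ≡ 78
52^4 ≡ 24
52^5 ≡ 36
52^10 ≡ 84
52^20 ≡ 87
52^25 ≡ 1
The smallest such exponent is 25, so the order of 52 is 25.

25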